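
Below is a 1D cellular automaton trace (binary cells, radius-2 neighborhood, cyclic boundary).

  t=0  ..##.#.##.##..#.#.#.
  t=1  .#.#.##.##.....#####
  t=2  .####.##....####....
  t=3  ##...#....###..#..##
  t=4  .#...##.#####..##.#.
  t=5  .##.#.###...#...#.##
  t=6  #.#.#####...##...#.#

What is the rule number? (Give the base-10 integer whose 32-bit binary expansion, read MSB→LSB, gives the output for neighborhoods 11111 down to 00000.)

414216091

  #####|.  b31=0 t=1,i=17
  ####.|.  b30=0 t=1,i=18
  ###.#|.  b29=0 t=1,i=19
  ###..|#  b28=1 t=2,i=15
  ##.##|#  b27=1 t=0,i=9
  ##.#.|.  b26=0 t=0,i=4
  ##..#|.  b25=0 t=0,i=12
  ##...|.  b24=0 t=1,i=10
  #.###|#  b23=1 t=4,i=8
  #.##.|.  b22=0 t=0,i=7
  #.#.#|#  b21=1 t=0,i=5
  #.#..|#  b20=1 t=0,i=18
  #..##|.  b19=0 t=3,i=17
  #..#.|.  b18=0 t=0,i=13
  #...#|.  b17=0 t=0,i=0
  #....|.  b16=0 t=1,i=11
  .####|.  b15=0 t=1,i=16
  .###.|#  b14=1 t=3,i=11
  .##.#|#  b13=1 t=0,i=3
  .##..|.  b12=0 t=0,i=11
  .#.##|#  b11=1 t=0,i=6
  .#.#.|#  b10=1 t=0,i=15
  .#..#|#  b9=1 t=3,i=16
  .#...|#  b8=1 t=0,i=19
  ..###|#  b7=1 t=1,i=15
  ..##.|.  b6=0 t=0,i=2
  ..#.#|.  b5=0 t=0,i=14
  ..#..|#  b4=1 t=3,i=5
  ...##|#  b3=1 t=0,i=1
  ...#.|.  b2=0 t=3,i=4
  ....#|#  b1=1 t=1,i=13
  .....|#  b0=1 t=1,i=12
  bits 00011000101100000110111110011011 = 414216091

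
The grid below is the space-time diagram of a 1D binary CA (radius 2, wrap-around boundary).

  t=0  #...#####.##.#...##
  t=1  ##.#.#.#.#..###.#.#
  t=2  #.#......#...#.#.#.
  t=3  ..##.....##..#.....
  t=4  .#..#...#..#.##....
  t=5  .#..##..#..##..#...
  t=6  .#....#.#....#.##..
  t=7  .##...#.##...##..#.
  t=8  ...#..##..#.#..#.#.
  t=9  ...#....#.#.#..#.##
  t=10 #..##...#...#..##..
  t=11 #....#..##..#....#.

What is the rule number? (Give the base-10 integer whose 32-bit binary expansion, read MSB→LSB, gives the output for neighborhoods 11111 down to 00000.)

  [31] ##### => .  t=0,i=6
  [30] ####. => #  t=0,i=7
  [29] ###.# => .  t=0,i=8
  [28] ###.. => #  t=0,i=0
  [27] ##.## => #  t=0,i=9
  [26] ##.#. => #  t=0,i=12
  [25] ##..# => #  t=3,i=11
  [24] ##... => #  t=0,i=1
  [23] #.### => .  t=1,i=18
  [22] #.##. => .  t=0,i=10
  [21] #.#.# => .  t=1,i=3
  [20] #.#.. => #  t=0,i=13
  [19] #..## => .  t=1,i=11
  [18] #..#. => .  t=3,i=12
  [17] #...# => .  t=0,i=2
  [16] #.... => .  t=2,i=4
  [15] .#### => #  t=0,i=5
  [14] .###. => #  t=0,i=18
  [13] .##.# => .  t=0,i=11
  [12] .##.. => .  t=3,i=3
  [11] .#.## => #  t=1,i=17
  [10] .#.#. => .  t=1,i=4
  [9] .#..# => .  t=1,i=10
  [8] .#... => #  t=0,i=14
  [7] ..### => .  t=0,i=4
  [6] ..##. => .  t=3,i=2
  [5] ..#.# => #  t=2,i=13
  [4] ..#.. => #  t=2,i=9
  [3] ...## => #  t=0,i=3
  [2] ...#. => .  t=2,i=8
  [1] ....# => .  t=2,i=7
  [0] ..... => .  t=2,i=5
  bits 01011111000100001100100100111000 = 1594935608

1594935608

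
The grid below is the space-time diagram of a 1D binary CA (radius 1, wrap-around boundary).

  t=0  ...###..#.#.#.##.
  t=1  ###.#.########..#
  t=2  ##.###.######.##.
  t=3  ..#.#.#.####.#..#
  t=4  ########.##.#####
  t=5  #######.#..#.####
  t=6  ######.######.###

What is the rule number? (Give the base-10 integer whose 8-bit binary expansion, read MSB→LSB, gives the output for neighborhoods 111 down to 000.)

183

  nb ###: next=#  (t=0,i=4, bit7=1)
  nb ##.: next=.  (t=0,i=5, bit6=0)
  nb #.#: next=#  (t=0,i=9, bit5=1)
  nb #..: next=#  (t=0,i=6, bit4=1)
  nb .##: next=.  (t=0,i=3, bit3=0)
  nb .#.: next=#  (t=0,i=8, bit2=1)
  nb ..#: next=#  (t=0,i=2, bit1=1)
  nb ...: next=#  (t=0,i=0, bit0=1)
  bits 10110111 = 183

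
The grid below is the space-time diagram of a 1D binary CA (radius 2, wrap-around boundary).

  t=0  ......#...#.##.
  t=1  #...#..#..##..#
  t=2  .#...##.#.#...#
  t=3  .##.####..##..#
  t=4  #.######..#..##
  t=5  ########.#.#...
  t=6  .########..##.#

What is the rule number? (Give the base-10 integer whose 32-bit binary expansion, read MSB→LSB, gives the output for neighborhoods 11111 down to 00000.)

  ##### -> #   bit 31 = 1  t=4,i=4
  ####. -> #   bit 30 = 1  t=3,i=6
  ###.# -> #   bit 29 = 1  t=4,i=0
  ###.. -> #   bit 28 = 1  t=3,i=7
  ##.## -> #   bit 27 = 1  t=3,i=3
  ##.#. -> #   bit 26 = 1  t=2,i=7
  ##..# -> .   bit 25 = 0  t=1,i=12
  ##... -> #   bit 24 = 1  t=0,i=14
  #.### -> #   bit 23 = 1  t=3,i=4
  #.##. -> .   bit 22 = 0  t=0,i=12
  #.#.# -> .   bit 21 = 0  t=2,i=8
  #.#.. -> #   bit 20 = 1  t=2,i=1
  #..## -> .   bit 19 = 0  t=1,i=9
  #..#. -> #   bit 18 = 1  t=1,i=6
  #...# -> .   bit 17 = 0  t=0,i=8
  #.... -> #   bit 16 = 1  t=0,i=0
  .#### -> #   bit 15 = 1  t=3,i=5
  .###. -> .   bit 14 = 0  t=4,i=14
  .##.# -> #   bit 13 = 1  t=2,i=6
  .##.. -> .   bit 12 = 0  t=0,i=13
  .#.## -> #   bit 11 = 1  t=0,i=11
  .#.#. -> .   bit 10 = 0  t=2,i=0
  .#..# -> #   bit 9 = 1  t=1,i=5
  .#... -> #   bit 8 = 1  t=0,i=7
  ..### -> .   bit 7 = 0  t=4,i=13
  ..##. -> #   bit 6 = 1  t=1,i=10
  ..#.# -> #   bit 5 = 1  t=0,i=10
  ..#.. -> .   bit 4 = 0  t=0,i=6
  ...## -> #   bit 3 = 1  t=2,i=4
  ...#. -> .   bit 2 = 0  t=0,i=5
  ....# -> #   bit 1 = 1  t=0,i=4
  ..... -> .   bit 0 = 0  t=0,i=1
  bits 11111101100101011010101101101010 = 4254444394

4254444394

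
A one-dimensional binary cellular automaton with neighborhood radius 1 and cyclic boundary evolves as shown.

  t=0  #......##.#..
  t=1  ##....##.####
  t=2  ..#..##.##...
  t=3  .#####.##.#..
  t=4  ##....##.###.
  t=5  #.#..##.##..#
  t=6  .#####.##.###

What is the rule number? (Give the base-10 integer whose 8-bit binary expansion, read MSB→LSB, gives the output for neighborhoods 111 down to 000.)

62

  nb ###: next=.  (t=1,i=0, bit7=0)
  nb ##.: next=.  (t=0,i=8, bit6=0)
  nb #.#: next=#  (t=0,i=9, bit5=1)
  nb #..: next=#  (t=0,i=1, bit4=1)
  nb .##: next=#  (t=0,i=7, bit3=1)
  nb .#.: next=#  (t=0,i=0, bit2=1)
  nb ..#: next=#  (t=0,i=6, bit1=1)
  nb ...: next=.  (t=0,i=2, bit0=0)
  bits 00111110 = 62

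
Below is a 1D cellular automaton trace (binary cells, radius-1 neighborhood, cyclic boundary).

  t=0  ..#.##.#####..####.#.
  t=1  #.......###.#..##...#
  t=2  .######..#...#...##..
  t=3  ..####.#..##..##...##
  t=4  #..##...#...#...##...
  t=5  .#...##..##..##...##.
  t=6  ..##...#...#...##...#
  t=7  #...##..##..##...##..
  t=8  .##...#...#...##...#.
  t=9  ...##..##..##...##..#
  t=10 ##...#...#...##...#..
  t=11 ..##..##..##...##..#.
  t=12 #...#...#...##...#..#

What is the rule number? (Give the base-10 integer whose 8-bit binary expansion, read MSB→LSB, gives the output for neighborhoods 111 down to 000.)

145

  [7] ### => #  t=0,i=8
  [6] ##. => .  t=0,i=5
  [5] #.# => .  t=0,i=3
  [4] #.. => #  t=0,i=12
  [3] .## => .  t=0,i=4
  [2] .#. => .  t=0,i=2
  [1] ..# => .  t=0,i=1
  [0] ... => #  t=0,i=0
  bits 10010001 = 145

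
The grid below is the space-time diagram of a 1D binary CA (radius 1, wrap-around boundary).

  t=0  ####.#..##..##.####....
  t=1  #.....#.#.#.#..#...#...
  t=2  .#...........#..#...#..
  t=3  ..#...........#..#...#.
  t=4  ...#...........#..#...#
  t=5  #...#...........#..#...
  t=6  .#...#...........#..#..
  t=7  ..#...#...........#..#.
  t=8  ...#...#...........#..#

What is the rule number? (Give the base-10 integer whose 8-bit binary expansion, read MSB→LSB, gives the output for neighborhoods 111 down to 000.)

  [7] ### => .  t=0,i=1
  [6] ##. => .  t=0,i=3
  [5] #.# => .  t=0,i=4
  [4] #.. => #  t=0,i=6
  [3] .## => #  t=0,i=0
  [2] .#. => .  t=0,i=5
  [1] ..# => .  t=0,i=7
  [0] ... => .  t=0,i=20
  bits 00011000 = 24

24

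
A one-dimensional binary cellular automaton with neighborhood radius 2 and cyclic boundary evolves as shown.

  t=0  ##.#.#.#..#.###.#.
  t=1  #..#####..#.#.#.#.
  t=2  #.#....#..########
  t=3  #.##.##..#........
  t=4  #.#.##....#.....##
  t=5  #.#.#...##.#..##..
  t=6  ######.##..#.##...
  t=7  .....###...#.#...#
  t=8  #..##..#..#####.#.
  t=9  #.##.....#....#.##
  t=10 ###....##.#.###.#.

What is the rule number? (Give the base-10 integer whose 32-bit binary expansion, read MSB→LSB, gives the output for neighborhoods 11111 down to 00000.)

  #####|.  b31=0 t=1,i=5
  ####.|.  b30=0 t=1,i=6
  ###.#|#  b29=1 t=0,i=14
  ###..|#  b28=1 t=1,i=7
  ##.##|#  b27=1 t=3,i=4
  ##.#.|.  b26=0 t=0,i=2
  ##..#|.  b25=0 t=1,i=8
  ##...|.  b24=0 t=4,i=6
  #.###|#  b23=1 t=0,i=12
  #.##.|#  b22=1 t=0,i=0
  #.#.#|#  b21=1 t=0,i=3
  #.#..|#  b20=1 t=0,i=7
  #..##|#  b19=1 t=1,i=2
  #..#.|.  b18=0 t=0,i=9
  #...#|.  b17=0 t=5,i=6
  #....|.  b16=0 t=2,i=4
  .####|.  b15=0 t=1,i=4
  .###.|.  b14=0 t=0,i=13
  .##.#|.  b13=0 t=0,i=1
  .##..|.  b12=0 t=3,i=6
  .#.##|.  b11=0 t=0,i=11
  .#.#.|#  b10=1 t=0,i=4
  .#..#|.  b9=0 t=0,i=8
  .#...|#  b8=1 t=2,i=3
  ..###|.  b7=0 t=1,i=3
  ..##.|#  b6=1 t=5,i=8
  ..#.#|#  b5=1 t=0,i=10
  ..#..|.  b4=0 t=2,i=7
  ...##|#  b3=1 t=4,i=15
  ...#.|#  b2=1 t=2,i=6
  ....#|#  b1=1 t=2,i=5
  .....|.  b0=0 t=3,i=12
  bits 00111000111110000000010101101110 = 955778414

955778414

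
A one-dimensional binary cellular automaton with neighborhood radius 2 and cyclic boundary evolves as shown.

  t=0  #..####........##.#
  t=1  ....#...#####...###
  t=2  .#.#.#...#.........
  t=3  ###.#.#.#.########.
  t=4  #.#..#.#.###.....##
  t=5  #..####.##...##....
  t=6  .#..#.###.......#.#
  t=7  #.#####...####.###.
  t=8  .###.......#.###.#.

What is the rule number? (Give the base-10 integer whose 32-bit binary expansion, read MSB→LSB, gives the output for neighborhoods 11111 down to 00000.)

  #####|.  b31=0 t=1,i=10
  ####.|.  b30=0 t=0,i=5
  ###.#|#  b29=1 t=3,i=2
  ###..|.  b28=0 t=0,i=6
  ##.##|#  b27=1 t=0,i=17
  ##.#.|.  b26=0 t=3,i=3
  ##..#|.  b25=0 t=0,i=1
  ##...|.  b24=0 t=0,i=7
  #.###|#  b23=1 t=3,i=0
  #.##.|#  b22=1 t=0,i=18
  #.#.#|.  b21=0 t=2,i=3
  #.#..|.  b20=0 t=2,i=5
  #..##|.  b19=0 t=0,i=2
  #..#.|#  b18=1 t=4,i=4
  #...#|.  b17=0 t=1,i=6
  #....|#  b16=1 t=0,i=8
  .####|#  b15=1 t=0,i=4
  .###.|.  b14=0 t=1,i=17
  .##.#|#  b13=1 t=0,i=16
  .##..|.  b12=0 t=0,i=0
  .#.##|#  b11=1 t=3,i=9
  .#.#.|#  b10=1 t=2,i=2
  .#..#|#  b9=1 t=4,i=3
  .#...|#  b8=1 t=1,i=5
  ..###|.  b7=0 t=0,i=3
  ..##.|.  b6=0 t=0,i=15
  ..#.#|#  b5=1 t=2,i=1
  ..#..|.  b4=0 t=1,i=4
  ...##|.  b3=0 t=0,i=14
  ...#.|#  b2=1 t=1,i=3
  ....#|.  b1=0 t=0,i=13
  .....|#  b0=1 t=0,i=9
  bits 00101000110001011010111100100101 = 684044069

684044069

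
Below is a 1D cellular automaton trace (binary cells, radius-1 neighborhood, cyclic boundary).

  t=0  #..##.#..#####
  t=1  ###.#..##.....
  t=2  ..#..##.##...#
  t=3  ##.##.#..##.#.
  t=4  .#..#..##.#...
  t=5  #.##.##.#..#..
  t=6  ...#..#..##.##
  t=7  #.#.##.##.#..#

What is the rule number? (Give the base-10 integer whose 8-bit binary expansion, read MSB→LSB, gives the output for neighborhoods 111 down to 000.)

  ###|.  b7=0 t=0,i=10
  ##.|#  b6=1 t=0,i=0
  #.#|.  b5=0 t=0,i=5
  #..|#  b4=1 t=0,i=1
  .##|.  b3=0 t=0,i=3
  .#.|.  b2=0 t=0,i=6
  ..#|#  b1=1 t=0,i=2
  ...|.  b0=0 t=1,i=10
  bits 01010010 = 82

82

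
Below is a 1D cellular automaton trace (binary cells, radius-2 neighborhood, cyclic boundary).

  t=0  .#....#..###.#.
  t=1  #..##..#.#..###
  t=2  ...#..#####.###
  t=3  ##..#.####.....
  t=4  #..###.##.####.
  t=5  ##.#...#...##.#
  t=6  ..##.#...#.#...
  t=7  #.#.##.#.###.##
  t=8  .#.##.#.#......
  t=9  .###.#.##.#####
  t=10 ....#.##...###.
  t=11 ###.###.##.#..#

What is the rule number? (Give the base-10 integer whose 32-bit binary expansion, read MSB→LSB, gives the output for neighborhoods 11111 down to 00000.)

  [31] ##### => #  t=2,i=8
  [30] ####. => #  t=1,i=14
  [29] ###.# => .  t=0,i=11
  [28] ###.. => .  t=1,i=0
  [27] ##.## => .  t=2,i=11
  [26] ##.#. => #  t=0,i=12
  [25] ##..# => .  t=1,i=1
  [24] ##... => #  t=2,i=0
  [23] #.### => .  t=2,i=12
  [22] #.##. => #  t=4,i=7
  [21] #.#.# => .  t=7,i=2
  [20] #.#.. => #  t=0,i=13
  [19] #..## => .  t=0,i=8
  [18] #..#. => #  t=0,i=0
  [17] #...# => #  t=2,i=1
  [16] #.... => #  t=0,i=3
  [15] .#### => #  t=1,i=13
  [14] .###. => .  t=0,i=10
  [13] .##.# => .  t=4,i=8
  [12] .##.. => .  t=1,i=4
  [11] .#.## => #  t=3,i=5
  [10] .#.#. => #  t=1,i=8
  [9] .#..# => #  t=0,i=7
  [8] .#... => .  t=0,i=2
  [7] ..### => #  t=0,i=9
  [6] ..##. => #  t=1,i=3
  [5] ..#.# => #  t=1,i=7
  [4] ..#.. => .  t=0,i=1
  [3] ...## => .  t=3,i=14
  [2] ...#. => .  t=0,i=5
  [1] ....# => #  t=0,i=4
  [0] ..... => #  t=3,i=12
  bits 11000101010101111000111011100011 = 3310849763

3310849763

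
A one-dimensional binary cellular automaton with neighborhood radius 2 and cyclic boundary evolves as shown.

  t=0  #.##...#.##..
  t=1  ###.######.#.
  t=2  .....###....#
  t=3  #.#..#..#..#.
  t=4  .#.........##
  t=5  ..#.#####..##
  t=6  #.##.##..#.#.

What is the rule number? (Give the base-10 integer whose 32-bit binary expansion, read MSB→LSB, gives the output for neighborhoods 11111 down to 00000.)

2202185189

  #####|#  b31=1 t=1,i=6
  ####.|.  b30=0 t=1,i=8
  ###.#|.  b29=0 t=1,i=2
  ###..|.  b28=0 t=2,i=7
  ##.##|.  b27=0 t=1,i=3
  ##.#.|.  b26=0 t=1,i=10
  ##..#|#  b25=1 t=0,i=11
  ##...|#  b24=1 t=0,i=4
  #.###|.  b23=0 t=1,i=0
  #.##.|#  b22=1 t=0,i=2
  #.#.#|.  b21=0 t=1,i=11
  #.#..|.  b20=0 t=3,i=2
  #..##|.  b19=0 t=5,i=10
  #..#.|.  b18=0 t=0,i=12
  #...#|#  b17=1 t=0,i=5
  #....|.  b16=0 t=2,i=1
  .####|#  b15=1 t=1,i=5
  .###.|.  b14=0 t=1,i=1
  .##.#|#  b13=1 t=4,i=12
  .##..|.  b12=0 t=0,i=3
  .#.##|#  b11=1 t=0,i=1
  .#.#.|#  b10=1 t=3,i=1
  .#..#|.  b9=0 t=3,i=3
  .#...|#  b8=1 t=2,i=0
  ..###|#  b7=1 t=2,i=5
  ..##.|#  b6=1 t=4,i=11
  ..#.#|#  b5=1 t=0,i=0
  ..#..|.  b4=0 t=2,i=12
  ...##|.  b3=0 t=2,i=4
  ...#.|#  b2=1 t=0,i=6
  ....#|.  b1=0 t=2,i=3
  .....|#  b0=1 t=2,i=2
  bits 10000011010000101010110111100101 = 2202185189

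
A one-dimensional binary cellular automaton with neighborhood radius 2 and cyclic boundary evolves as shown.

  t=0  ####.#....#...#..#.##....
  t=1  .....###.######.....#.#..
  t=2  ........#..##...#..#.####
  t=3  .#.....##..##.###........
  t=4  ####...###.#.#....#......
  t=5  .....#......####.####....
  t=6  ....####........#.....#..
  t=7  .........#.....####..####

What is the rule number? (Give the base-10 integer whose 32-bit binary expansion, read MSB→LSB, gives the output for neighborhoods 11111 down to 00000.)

2316506452

  ##### -> #   bit 31 = 1  t=1,i=11
  ####. -> .   bit 30 = 0  t=0,i=2
  ###.# -> .   bit 29 = 0  t=0,i=3
  ###.. -> .   bit 28 = 0  t=1,i=14
  ##.## -> #   bit 27 = 1  t=1,i=8
  ##.#. -> .   bit 26 = 0  t=0,i=4
  ##..# -> #   bit 25 = 1  t=3,i=9
  ##... -> .   bit 24 = 0  t=0,i=21
  #.### -> .   bit 23 = 0  t=1,i=9
  #.##. -> .   bit 22 = 0  t=0,i=19
  #.#.# -> .   bit 21 = 0  t=4,i=11
  #.#.. -> #   bit 20 = 1  t=0,i=5
  #..## -> .   bit 19 = 0  t=2,i=10
  #..#. -> .   bit 18 = 0  t=0,i=16
  #...# -> #   bit 17 = 1  t=0,i=12
  #.... -> #   bit 16 = 1  t=0,i=7
  .#### -> .   bit 15 = 0  t=0,i=1
  .###. -> .   bit 14 = 0  t=1,i=6
  .##.# -> .   bit 13 = 0  t=3,i=12
  .##.. -> #   bit 12 = 1  t=0,i=20
  .#.## -> .   bit 11 = 0  t=0,i=18
  .#.#. -> #   bit 10 = 1  t=1,i=21
  .#..# -> .   bit 9 = 0  t=0,i=15
  .#... -> #   bit 8 = 1  t=0,i=6
  ..### -> .   bit 7 = 0  t=0,i=0
  ..##. -> #   bit 6 = 1  t=2,i=11
  ..#.# -> .   bit 5 = 0  t=0,i=17
  ..#.. -> #   bit 4 = 1  t=0,i=10
  ...## -> .   bit 3 = 0  t=0,i=24
  ...#. -> #   bit 2 = 1  t=0,i=9
  ....# -> .   bit 1 = 0  t=0,i=8
  ..... -> .   bit 0 = 0  t=1,i=0
  bits 10001010000100110001010101010100 = 2316506452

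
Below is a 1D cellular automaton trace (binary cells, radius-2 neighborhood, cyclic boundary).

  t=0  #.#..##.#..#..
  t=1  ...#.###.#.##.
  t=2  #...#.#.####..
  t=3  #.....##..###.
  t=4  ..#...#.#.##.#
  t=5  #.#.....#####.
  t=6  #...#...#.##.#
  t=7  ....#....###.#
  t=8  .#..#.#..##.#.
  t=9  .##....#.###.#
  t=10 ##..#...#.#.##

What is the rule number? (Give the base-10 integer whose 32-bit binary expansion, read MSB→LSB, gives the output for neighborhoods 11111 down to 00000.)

3596708560

  nb #####: next=#  (t=5,i=10, bit31=1)
  nb ####.: next=#  (t=2,i=10, bit30=1)
  nb ###.#: next=.  (t=1,i=7, bit29=0)
  nb ###..: next=#  (t=2,i=11, bit28=1)
  nb ##.##: next=.  (t=6,i=12, bit27=0)
  nb ##.#.: next=#  (t=0,i=7, bit26=1)
  nb ##..#: next=#  (t=2,i=12, bit25=1)
  nb ##...: next=.  (t=1,i=13, bit24=0)
  nb #.###: next=.  (t=1,i=5, bit23=0)
  nb #.##.: next=#  (t=1,i=11, bit22=1)
  nb #.#.#: next=#  (t=1,i=9, bit21=1)
  nb #.#..: next=.  (t=0,i=2, bit20=0)
  nb #..##: next=.  (t=0,i=4, bit19=0)
  nb #..#.: next=.  (t=0,i=10, bit18=0)
  nb #...#: next=.  (t=2,i=2, bit17=0)
  nb #....: next=#  (t=1,i=0, bit16=1)
  nb .####: next=.  (t=2,i=9, bit15=0)
  nb .###.: next=#  (t=1,i=6, bit14=1)
  nb .##.#: next=#  (t=0,i=6, bit13=1)
  nb .##..: next=.  (t=1,i=12, bit12=0)
  nb .#.##: next=#  (t=1,i=4, bit11=1)
  nb .#.#.: next=.  (t=0,i=1, bit10=0)
  nb .#..#: next=#  (t=0,i=3, bit9=1)
  nb .#...: next=.  (t=2,i=1, bit8=0)
  nb ..###: next=#  (t=3,i=10, bit7=1)
  nb ..##.: next=#  (t=0,i=5, bit6=1)
  nb ..#.#: next=.  (t=0,i=0, bit5=0)
  nb ..#..: next=#  (t=0,i=11, bit4=1)
  nb ...##: next=.  (t=3,i=5, bit3=0)
  nb ...#.: next=.  (t=1,i=2, bit2=0)
  nb ....#: next=.  (t=1,i=1, bit1=0)
  nb .....: next=.  (t=3,i=3, bit0=0)
  bits 11010110011000010110101011010000 = 3596708560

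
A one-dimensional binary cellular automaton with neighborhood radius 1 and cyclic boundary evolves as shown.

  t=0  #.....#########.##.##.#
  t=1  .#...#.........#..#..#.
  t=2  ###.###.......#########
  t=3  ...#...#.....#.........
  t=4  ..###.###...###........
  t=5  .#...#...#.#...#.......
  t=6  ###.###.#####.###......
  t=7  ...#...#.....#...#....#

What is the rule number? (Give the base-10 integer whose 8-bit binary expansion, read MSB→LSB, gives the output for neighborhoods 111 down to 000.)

54

  nb ###: next=.  (t=0,i=7, bit7=0)
  nb ##.: next=.  (t=0,i=0, bit6=0)
  nb #.#: next=#  (t=0,i=15, bit5=1)
  nb #..: next=#  (t=0,i=1, bit4=1)
  nb .##: next=.  (t=0,i=6, bit3=0)
  nb .#.: next=#  (t=1,i=1, bit2=1)
  nb ..#: next=#  (t=0,i=5, bit1=1)
  nb ...: next=.  (t=0,i=2, bit0=0)
  bits 00110110 = 54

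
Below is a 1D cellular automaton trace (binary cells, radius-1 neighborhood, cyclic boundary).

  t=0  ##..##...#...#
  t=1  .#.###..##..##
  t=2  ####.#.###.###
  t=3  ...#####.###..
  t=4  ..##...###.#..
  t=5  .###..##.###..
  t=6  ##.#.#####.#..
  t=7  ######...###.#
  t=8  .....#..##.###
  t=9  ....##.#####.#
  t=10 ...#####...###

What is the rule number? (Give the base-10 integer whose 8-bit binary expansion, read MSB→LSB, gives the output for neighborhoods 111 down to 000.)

110

  nb ###: next=.  (t=0,i=0, bit7=0)
  nb ##.: next=#  (t=0,i=1, bit6=1)
  nb #.#: next=#  (t=1,i=0, bit5=1)
  nb #..: next=.  (t=0,i=2, bit4=0)
  nb .##: next=#  (t=0,i=4, bit3=1)
  nb .#.: next=#  (t=0,i=9, bit2=1)
  nb ..#: next=#  (t=0,i=3, bit1=1)
  nb ...: next=.  (t=0,i=7, bit0=0)
  bits 01101110 = 110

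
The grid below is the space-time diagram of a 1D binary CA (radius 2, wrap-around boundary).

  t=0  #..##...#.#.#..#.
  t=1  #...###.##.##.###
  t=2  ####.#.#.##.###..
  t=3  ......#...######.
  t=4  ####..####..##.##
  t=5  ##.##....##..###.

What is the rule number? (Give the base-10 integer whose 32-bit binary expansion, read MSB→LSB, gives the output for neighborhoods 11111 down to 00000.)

  [31] ##### => #  t=3,i=12
  [30] ####. => .  t=1,i=16
  [29] ###.# => .  t=1,i=6
  [28] ###.. => #  t=1,i=0
  [27] ##.## => #  t=1,i=7
  [26] ##.#. => .  t=2,i=4
  [25] ##..# => #  t=2,i=15
  [24] ##... => #  t=0,i=5
  [23] #.### => #  t=1,i=14
  [22] #.##. => .  t=1,i=8
  [21] #.#.# => .  t=0,i=10
  [20] #.#.. => #  t=0,i=0
  [19] #..## => .  t=0,i=2
  [18] #..#. => #  t=0,i=14
  [17] #...# => #  t=0,i=6
  [16] #.... => #  t=3,i=0
  [15] .#### => .  t=1,i=15
  [14] .###. => #  t=1,i=5
  [13] .##.# => #  t=1,i=9
  [12] .##.. => #  t=0,i=4
  [11] .#.## => .  t=2,i=8
  [10] .#.#. => #  t=0,i=9
  [9] .#..# => .  t=0,i=1
  [8] .#... => #  t=3,i=7
  [7] ..### => .  t=1,i=4
  [6] ..##. => .  t=0,i=3
  [5] ..#.# => #  t=0,i=8
  [4] ..#.. => #  t=3,i=6
  [3] ...## => #  t=1,i=3
  [2] ...#. => .  t=0,i=7
  [1] ....# => .  t=3,i=4
  [0] ..... => #  t=3,i=1
  bits 10011011100101110111010100111001 = 2610394425

2610394425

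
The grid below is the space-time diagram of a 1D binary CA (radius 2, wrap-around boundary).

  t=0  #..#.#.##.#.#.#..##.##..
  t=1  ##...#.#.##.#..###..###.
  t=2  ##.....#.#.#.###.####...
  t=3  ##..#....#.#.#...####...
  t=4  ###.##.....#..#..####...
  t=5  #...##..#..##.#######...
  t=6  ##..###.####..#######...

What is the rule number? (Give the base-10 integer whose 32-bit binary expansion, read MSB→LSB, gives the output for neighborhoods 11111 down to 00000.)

  #####|#  b31=1 t=5,i=16
  ####.|#  b30=1 t=2,i=19
  ###.#|.  b29=0 t=1,i=22
  ###..|#  b28=1 t=1,i=17
  ##.##|.  b27=0 t=0,i=19
  ##.#.|#  b26=1 t=0,i=9
  ##..#|#  b25=1 t=0,i=22
  ##...|.  b24=0 t=1,i=2
  #.###|#  b23=1 t=2,i=13
  #.##.|#  b22=1 t=0,i=7
  #.#.#|#  b21=1 t=0,i=5
  #.#..|.  b20=0 t=0,i=14
  #..##|#  b19=1 t=0,i=16
  #..#.|.  b18=0 t=0,i=2
  #...#|.  b17=0 t=1,i=3
  #....|.  b16=0 t=2,i=3
  .####|#  b15=1 t=2,i=18
  .###.|.  b14=0 t=1,i=16
  .##.#|.  b13=0 t=0,i=8
  .##..|#  b12=1 t=0,i=21
  .#.##|.  b11=0 t=0,i=6
  .#.#.|.  b10=0 t=0,i=4
  .#..#|#  b9=1 t=0,i=1
  .#...|#  b8=1 t=3,i=5
  ..###|#  b7=1 t=1,i=15
  ..##.|#  b6=1 t=0,i=17
  ..#.#|.  b5=0 t=0,i=3
  ..#..|#  b4=1 t=0,i=0
  ...##|.  b3=0 t=2,i=23
  ...#.|.  b2=0 t=1,i=4
  ....#|.  b1=0 t=2,i=5
  .....|#  b0=1 t=2,i=4
  bits 11010110111010001001001111010001 = 3605566417

3605566417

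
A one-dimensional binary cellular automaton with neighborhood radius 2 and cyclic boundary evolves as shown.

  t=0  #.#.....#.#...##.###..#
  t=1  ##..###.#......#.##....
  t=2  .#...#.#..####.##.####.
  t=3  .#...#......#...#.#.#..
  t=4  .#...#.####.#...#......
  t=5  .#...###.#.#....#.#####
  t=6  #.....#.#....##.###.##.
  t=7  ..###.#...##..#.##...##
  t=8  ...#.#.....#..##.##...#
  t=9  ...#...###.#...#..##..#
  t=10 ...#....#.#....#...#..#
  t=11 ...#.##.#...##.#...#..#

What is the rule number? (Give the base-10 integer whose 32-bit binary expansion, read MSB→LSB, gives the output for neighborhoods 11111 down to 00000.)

  nb #####: next=#  (t=5,i=20, bit31=1)
  nb ####.: next=#  (t=2,i=12, bit30=1)
  nb ###.#: next=.  (t=1,i=6, bit29=0)
  nb ###..: next=.  (t=0,i=19, bit28=0)
  nb ##.##: next=.  (t=0,i=16, bit27=0)
  nb ##.#.: next=#  (t=0,i=1, bit26=1)
  nb ##..#: next=.  (t=0,i=20, bit25=0)
  nb ##...: next=#  (t=1,i=19, bit24=1)
  nb #.###: next=#  (t=0,i=17, bit23=1)
  nb #.##.: next=.  (t=1,i=17, bit22=0)
  nb #.#.#: next=.  (t=3,i=18, bit21=0)
  nb #.#..: next=.  (t=0,i=2, bit20=0)
  nb #..##: next=.  (t=0,i=21, bit19=0)
  nb #..#.: next=.  (t=2,i=0, bit18=0)
  nb #...#: next=.  (t=0,i=12, bit17=0)
  nb #....: next=#  (t=0,i=4, bit16=1)
  nb .####: next=.  (t=2,i=11, bit15=0)
  nb .###.: next=#  (t=0,i=18, bit14=1)
  nb .##.#: next=#  (t=0,i=0, bit13=1)
  nb .##..: next=#  (t=1,i=1, bit12=1)
  nb .#.##: next=#  (t=1,i=16, bit11=1)
  nb .#.#.: next=.  (t=0,i=9, bit10=0)
  nb .#..#: next=.  (t=2,i=8, bit9=0)
  nb .#...: next=.  (t=0,i=3, bit8=0)
  nb ..###: next=.  (t=1,i=4, bit7=0)
  nb ..##.: next=.  (t=0,i=14, bit6=0)
  nb ..#.#: next=#  (t=0,i=8, bit5=1)
  nb ..#..: next=#  (t=2,i=1, bit4=1)
  nb ...##: next=.  (t=0,i=13, bit3=0)
  nb ...#.: next=.  (t=0,i=7, bit2=0)
  nb ....#: next=#  (t=0,i=6, bit1=1)
  nb .....: next=#  (t=0,i=5, bit0=1)
  bits 11000101100000010111100000110011 = 3313596467

3313596467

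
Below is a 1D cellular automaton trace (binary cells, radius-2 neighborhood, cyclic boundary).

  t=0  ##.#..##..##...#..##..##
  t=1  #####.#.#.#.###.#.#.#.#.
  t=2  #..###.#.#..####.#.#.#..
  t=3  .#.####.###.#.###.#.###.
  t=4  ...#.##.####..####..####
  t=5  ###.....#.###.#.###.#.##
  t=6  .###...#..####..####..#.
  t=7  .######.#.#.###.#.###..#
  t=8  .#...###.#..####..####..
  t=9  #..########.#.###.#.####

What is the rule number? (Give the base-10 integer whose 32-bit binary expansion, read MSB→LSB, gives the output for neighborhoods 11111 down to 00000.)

2006075084

  nb #####: next=.  (t=1,i=2, bit31=0)
  nb ####.: next=#  (t=0,i=0, bit30=1)
  nb ###.#: next=#  (t=0,i=1, bit29=1)
  nb ###..: next=#  (t=3,i=22, bit28=1)
  nb ##.##: next=.  (t=3,i=7, bit27=0)
  nb ##.#.: next=#  (t=0,i=2, bit26=1)
  nb ##..#: next=#  (t=0,i=8, bit25=1)
  nb ##...: next=#  (t=0,i=12, bit24=1)
  nb #.###: next=#  (t=1,i=0, bit23=1)
  nb #.##.: next=.  (t=4,i=5, bit22=0)
  nb #.#.#: next=.  (t=1,i=6, bit21=0)
  nb #.#..: next=#  (t=0,i=3, bit20=1)
  nb #..##: next=.  (t=0,i=5, bit19=0)
  nb #..#.: next=.  (t=2,i=23, bit18=0)
  nb #...#: next=#  (t=0,i=13, bit17=1)
  nb #....: next=.  (t=5,i=4, bit16=0)
  nb .####: next=.  (t=0,i=23, bit15=0)
  nb .###.: next=#  (t=1,i=13, bit14=1)
  nb .##.#: next=.  (t=4,i=6, bit13=0)
  nb .##..: next=.  (t=0,i=7, bit12=0)
  nb .#.##: next=.  (t=1,i=11, bit11=0)
  nb .#.#.: next=#  (t=1,i=7, bit10=1)
  nb .#..#: next=#  (t=0,i=4, bit9=1)
  nb .#...: next=.  (t=8,i=2, bit8=0)
  nb ..###: next=#  (t=0,i=22, bit7=1)
  nb ..##.: next=#  (t=0,i=6, bit6=1)
  nb ..#.#: next=.  (t=3,i=1, bit5=0)
  nb ..#..: next=.  (t=0,i=15, bit4=0)
  nb ...##: next=#  (t=8,i=4, bit3=1)
  nb ...#.: next=#  (t=0,i=14, bit2=1)
  nb ....#: next=.  (t=5,i=6, bit1=0)
  nb .....: next=.  (t=5,i=5, bit0=0)
  bits 01110111100100100100011011001100 = 2006075084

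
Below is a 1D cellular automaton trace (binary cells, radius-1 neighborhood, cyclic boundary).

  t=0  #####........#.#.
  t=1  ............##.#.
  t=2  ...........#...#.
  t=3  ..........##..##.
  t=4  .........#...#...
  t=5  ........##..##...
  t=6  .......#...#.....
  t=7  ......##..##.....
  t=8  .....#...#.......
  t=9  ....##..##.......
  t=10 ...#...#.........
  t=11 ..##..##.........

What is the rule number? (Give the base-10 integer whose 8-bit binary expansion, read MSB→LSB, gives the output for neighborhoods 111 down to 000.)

6

  [7] ### => .  t=0,i=1
  [6] ##. => .  t=0,i=4
  [5] #.# => .  t=0,i=14
  [4] #.. => .  t=0,i=5
  [3] .## => .  t=0,i=0
  [2] .#. => #  t=0,i=13
  [1] ..# => #  t=0,i=12
  [0] ... => .  t=0,i=6
  bits 00000110 = 6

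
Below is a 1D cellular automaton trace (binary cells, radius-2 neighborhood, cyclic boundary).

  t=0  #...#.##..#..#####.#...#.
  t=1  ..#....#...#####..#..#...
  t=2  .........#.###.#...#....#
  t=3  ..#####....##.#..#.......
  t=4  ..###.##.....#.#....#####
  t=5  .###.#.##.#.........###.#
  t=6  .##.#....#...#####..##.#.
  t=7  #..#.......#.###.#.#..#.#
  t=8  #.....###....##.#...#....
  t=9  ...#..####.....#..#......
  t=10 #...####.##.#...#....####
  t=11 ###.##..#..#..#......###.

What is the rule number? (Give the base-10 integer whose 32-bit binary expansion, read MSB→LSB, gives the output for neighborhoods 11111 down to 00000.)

  [31] ##### => #  t=0,i=15
  [30] ####. => .  t=0,i=16
  [29] ###.# => .  t=0,i=17
  [28] ###.. => #  t=1,i=15
  [27] ##.## => #  t=4,i=5
  [26] ##.#. => #  t=0,i=18
  [25] ##..# => .  t=0,i=8
  [24] ##... => #  t=3,i=7
  [23] #.### => #  t=2,i=11
  [22] #.##. => .  t=0,i=6
  [21] #.#.# => .  t=5,i=5
  [20] #.#.. => .  t=0,i=0
  [19] #..## => #  t=0,i=12
  [18] #..#. => .  t=0,i=9
  [17] #...# => #  t=0,i=2
  [16] #.... => .  t=1,i=4
  [15] .#### => #  t=0,i=14
  [14] .###. => #  t=2,i=12
  [13] .##.# => .  t=3,i=12
  [12] .##.. => #  t=0,i=7
  [11] .#.## => .  t=0,i=5
  [10] .#.#. => .  t=0,i=24
  [9] .#..# => #  t=0,i=11
  [8] .#... => .  t=0,i=1
  [7] ..### => #  t=0,i=13
  [6] ..##. => .  t=3,i=11
  [5] ..#.# => .  t=0,i=4
  [4] ..#.. => .  t=0,i=10
  [3] ...## => .  t=1,i=10
  [2] ...#. => .  t=0,i=3
  [1] ....# => .  t=1,i=0
  [0] ..... => #  t=1,i=24
  bits 10011101100010101101001010000001 = 2643120769

2643120769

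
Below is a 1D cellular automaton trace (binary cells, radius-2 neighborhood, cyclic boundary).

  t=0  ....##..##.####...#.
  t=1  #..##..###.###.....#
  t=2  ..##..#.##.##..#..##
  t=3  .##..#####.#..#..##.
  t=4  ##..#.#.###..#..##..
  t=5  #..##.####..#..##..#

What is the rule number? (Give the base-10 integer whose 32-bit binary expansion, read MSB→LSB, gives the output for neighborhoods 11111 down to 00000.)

  nb #####: next=.  (t=3,i=7, bit31=0)
  nb ####.: next=#  (t=0,i=13, bit30=1)
  nb ###.#: next=#  (t=1,i=9, bit29=1)
  nb ###..: next=.  (t=0,i=14, bit28=0)
  nb ##.##: next=.  (t=0,i=10, bit27=0)
  nb ##.#.: next=#  (t=3,i=10, bit26=1)
  nb ##..#: next=.  (t=0,i=6, bit25=0)
  nb ##...: next=.  (t=0,i=15, bit24=0)
  nb #.###: next=#  (t=0,i=11, bit23=1)
  nb #.##.: next=#  (t=2,i=8, bit22=1)
  nb #.#.#: next=#  (t=4,i=6, bit21=1)
  nb #.#..: next=.  (t=3,i=11, bit20=0)
  nb #..##: next=#  (t=0,i=7, bit19=1)
  nb #..#.: next=#  (t=2,i=5, bit18=1)
  nb #...#: next=.  (t=0,i=16, bit17=0)
  nb #....: next=#  (t=0,i=0, bit16=1)
  nb .####: next=#  (t=0,i=12, bit15=1)
  nb .###.: next=#  (t=1,i=8, bit14=1)
  nb .##.#: next=#  (t=0,i=9, bit13=1)
  nb .##..: next=.  (t=0,i=5, bit12=0)
  nb .#.##: next=#  (t=2,i=7, bit11=1)
  nb .#.#.: next=.  (t=4,i=5, bit10=0)
  nb .#..#: next=.  (t=2,i=16, bit9=0)
  nb .#...: next=#  (t=0,i=19, bit8=1)
  nb ..###: next=.  (t=1,i=7, bit7=0)
  nb ..##.: next=#  (t=0,i=4, bit6=1)
  nb ..#.#: next=#  (t=2,i=6, bit5=1)
  nb ..#..: next=.  (t=0,i=18, bit4=0)
  nb ...##: next=#  (t=0,i=3, bit3=1)
  nb ...#.: next=.  (t=0,i=17, bit2=0)
  nb ....#: next=.  (t=0,i=2, bit1=0)
  nb .....: next=.  (t=0,i=1, bit0=0)
  bits 01100100111011011110100101101000 = 1693313384

1693313384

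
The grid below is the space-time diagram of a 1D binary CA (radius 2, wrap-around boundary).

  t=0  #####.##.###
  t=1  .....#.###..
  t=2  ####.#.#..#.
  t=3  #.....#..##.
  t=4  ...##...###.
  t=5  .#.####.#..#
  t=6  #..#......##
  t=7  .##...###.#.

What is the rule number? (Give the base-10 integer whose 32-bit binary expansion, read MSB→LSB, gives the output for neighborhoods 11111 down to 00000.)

193869027

  ##### -> .   bit 31 = 0  t=0,i=0
  ####. -> .   bit 30 = 0  t=0,i=3
  ###.# -> .   bit 29 = 0  t=0,i=4
  ###.. -> .   bit 28 = 0  t=1,i=9
  ##.## -> #   bit 27 = 1  t=0,i=5
  ##.#. -> .   bit 26 = 0  t=2,i=4
  ##..# -> #   bit 25 = 1  t=6,i=1
  ##... -> #   bit 24 = 1  t=1,i=10
  #.### -> #   bit 23 = 1  t=0,i=9
  #.##. -> .   bit 22 = 0  t=0,i=6
  #.#.# -> .   bit 21 = 0  t=2,i=5
  #.#.. -> .   bit 20 = 0  t=2,i=7
  #..## -> #   bit 19 = 1  t=3,i=8
  #..#. -> #   bit 18 = 1  t=2,i=9
  #...# -> #   bit 17 = 1  t=4,i=6
  #.... -> .   bit 16 = 0  t=1,i=11
  .#### -> .   bit 15 = 0  t=0,i=10
  .###. -> .   bit 14 = 0  t=1,i=8
  .##.# -> #   bit 13 = 1  t=0,i=7
  .##.. -> #   bit 12 = 1  t=4,i=4
  .#.## -> .   bit 11 = 0  t=1,i=6
  .#.#. -> #   bit 10 = 1  t=2,i=6
  .#..# -> .   bit 9 = 0  t=2,i=8
  .#... -> .   bit 8 = 0  t=3,i=1
  ..### -> #   bit 7 = 1  t=4,i=8
  ..##. -> #   bit 6 = 1  t=3,i=9
  ..#.# -> #   bit 5 = 1  t=1,i=5
  ..#.. -> .   bit 4 = 0  t=3,i=6
  ...## -> .   bit 3 = 0  t=4,i=2
  ...#. -> .   bit 2 = 0  t=1,i=4
  ....# -> #   bit 1 = 1  t=1,i=3
  ..... -> #   bit 0 = 1  t=1,i=0
  bits 00001011100011100011010011100011 = 193869027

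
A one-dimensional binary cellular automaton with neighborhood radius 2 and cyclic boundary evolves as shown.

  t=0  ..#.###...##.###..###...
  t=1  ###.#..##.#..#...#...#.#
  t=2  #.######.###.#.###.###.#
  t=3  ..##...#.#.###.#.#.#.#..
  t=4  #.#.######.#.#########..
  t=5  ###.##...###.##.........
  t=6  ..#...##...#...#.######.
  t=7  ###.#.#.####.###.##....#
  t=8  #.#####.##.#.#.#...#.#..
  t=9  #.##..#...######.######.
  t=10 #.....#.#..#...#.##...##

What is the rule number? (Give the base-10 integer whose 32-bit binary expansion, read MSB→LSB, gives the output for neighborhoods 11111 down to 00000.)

  ##### -> .   bit 31 = 0  t=2,i=4
  ####. -> .   bit 30 = 0  t=1,i=1
  ###.# -> #   bit 29 = 1  t=1,i=2
  ###.. -> .   bit 28 = 0  t=0,i=6
  ##.## -> .   bit 27 = 0  t=0,i=12
  ##.#. -> #   bit 26 = 1  t=1,i=3
  ##..# -> .   bit 25 = 0  t=0,i=16
  ##... -> #   bit 24 = 1  t=0,i=7
  #.### -> #   bit 23 = 1  t=0,i=4
  #.##. -> .   bit 22 = 0  t=2,i=23
  #.#.# -> #   bit 21 = 1  t=2,i=13
  #.#.. -> #   bit 20 = 1  t=1,i=4
  #..## -> #   bit 19 = 1  t=0,i=17
  #..#. -> .   bit 18 = 0  t=1,i=12
  #...# -> #   bit 17 = 1  t=0,i=8
  #.... -> .   bit 16 = 0  t=0,i=22
  .#### -> #   bit 15 = 1  t=1,i=0
  .###. -> .   bit 14 = 0  t=0,i=5
  .##.# -> .   bit 13 = 0  t=0,i=11
  .##.. -> .   bit 12 = 0  t=3,i=3
  .#.## -> .   bit 11 = 0  t=0,i=3
  .#.#. -> #   bit 10 = 1  t=3,i=8
  .#..# -> #   bit 9 = 1  t=1,i=5
  .#... -> .   bit 8 = 0  t=1,i=14
  ..### -> .   bit 7 = 0  t=0,i=18
  ..##. -> #   bit 6 = 1  t=0,i=10
  ..#.# -> #   bit 5 = 1  t=0,i=2
  ..#.. -> #   bit 4 = 1  t=1,i=13
  ...## -> .   bit 3 = 0  t=0,i=9
  ...#. -> #   bit 2 = 1  t=0,i=1
  ....# -> #   bit 1 = 1  t=0,i=0
  ..... -> #   bit 0 = 1  t=0,i=23
  bits 00100101101110101000011001110111 = 632981111

632981111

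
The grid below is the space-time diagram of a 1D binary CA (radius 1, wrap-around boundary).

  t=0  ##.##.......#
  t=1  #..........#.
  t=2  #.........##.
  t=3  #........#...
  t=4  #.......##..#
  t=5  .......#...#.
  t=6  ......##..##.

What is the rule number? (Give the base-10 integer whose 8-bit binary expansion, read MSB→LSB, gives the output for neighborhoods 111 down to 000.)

134

  ###|#  b7=1 t=0,i=0
  ##.|.  b6=0 t=0,i=1
  #.#|.  b5=0 t=0,i=2
  #..|.  b4=0 t=0,i=5
  .##|.  b3=0 t=0,i=3
  .#.|#  b2=1 t=1,i=0
  ..#|#  b1=1 t=0,i=11
  ...|.  b0=0 t=0,i=6
  bits 10000110 = 134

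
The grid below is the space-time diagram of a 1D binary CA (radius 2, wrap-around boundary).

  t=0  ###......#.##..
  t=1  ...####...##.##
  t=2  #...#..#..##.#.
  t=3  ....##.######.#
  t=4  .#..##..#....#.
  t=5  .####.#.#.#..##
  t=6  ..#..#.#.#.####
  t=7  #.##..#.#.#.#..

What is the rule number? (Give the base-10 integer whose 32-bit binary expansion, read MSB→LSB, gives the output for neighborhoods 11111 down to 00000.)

  #####|.  b31=0 t=3,i=9
  ####.|.  b30=0 t=1,i=5
  ###.#|.  b29=0 t=3,i=12
  ###..|.  b28=0 t=0,i=2
  ##.##|.  b27=0 t=1,i=12
  ##.#.|#  b26=1 t=2,i=12
  ##..#|#  b25=1 t=0,i=13
  ##...|#  b24=1 t=0,i=3
  #.###|.  b23=0 t=3,i=7
  #.##.|#  b22=1 t=0,i=11
  #.#.#|.  b21=0 t=2,i=13
  #.#..|.  b20=0 t=2,i=0
  #..##|#  b19=1 t=0,i=14
  #..#.|.  b18=0 t=2,i=6
  #...#|.  b17=0 t=1,i=1
  #....|#  b16=1 t=0,i=4
  .####|#  b15=1 t=1,i=4
  .###.|.  b14=0 t=0,i=1
  .##.#|#  b13=1 t=1,i=11
  .##..|.  b12=0 t=0,i=12
  .#.##|#  b11=1 t=0,i=10
  .#.#.|#  b10=1 t=2,i=14
  .#..#|#  b9=1 t=2,i=5
  .#...|.  b8=0 t=2,i=1
  ..###|.  b7=0 t=0,i=0
  ..##.|#  b6=1 t=1,i=10
  ..#.#|.  b5=0 t=0,i=9
  ..#..|#  b4=1 t=2,i=4
  ...##|.  b3=0 t=1,i=2
  ...#.|.  b2=0 t=0,i=8
  ....#|.  b1=0 t=0,i=7
  .....|#  b0=1 t=0,i=5
  bits 00000111010010011010111001010001 = 122269265

122269265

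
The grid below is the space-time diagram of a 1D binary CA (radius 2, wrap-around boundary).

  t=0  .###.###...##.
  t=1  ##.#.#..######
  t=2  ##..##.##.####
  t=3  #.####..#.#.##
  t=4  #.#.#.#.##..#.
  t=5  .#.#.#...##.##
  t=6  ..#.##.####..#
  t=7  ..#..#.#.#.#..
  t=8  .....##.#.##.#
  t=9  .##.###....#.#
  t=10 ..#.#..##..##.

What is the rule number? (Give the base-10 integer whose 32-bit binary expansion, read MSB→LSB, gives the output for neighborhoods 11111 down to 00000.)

3818599657

  ##### -> #   bit 31 = 1  t=1,i=10
  ####. -> #   bit 30 = 1  t=1,i=0
  ###.# -> #   bit 29 = 1  t=0,i=3
  ###.. -> .   bit 28 = 0  t=0,i=7
  ##.## -> .   bit 27 = 0  t=0,i=4
  ##.#. -> .   bit 26 = 0  t=1,i=2
  ##..# -> #   bit 25 = 1  t=0,i=13
  ##... -> #   bit 24 = 1  t=0,i=8
  #.### -> #   bit 23 = 1  t=0,i=5
  #.##. -> .   bit 22 = 0  t=2,i=7
  #.#.# -> .   bit 21 = 0  t=1,i=3
  #.#.. -> #   bit 20 = 1  t=1,i=5
  #..## -> #   bit 19 = 1  t=0,i=0
  #..#. -> .   bit 18 = 0  t=3,i=7
  #...# -> #   bit 17 = 1  t=0,i=9
  #.... -> #   bit 16 = 1  t=7,i=13
  .#### -> .   bit 15 = 0  t=1,i=9
  .###. -> .   bit 14 = 0  t=0,i=2
  .##.# -> #   bit 13 = 1  t=2,i=5
  .##.. -> #   bit 12 = 1  t=0,i=12
  .#.## -> .   bit 11 = 0  t=3,i=11
  .#.#. -> #   bit 10 = 1  t=1,i=4
  .#..# -> .   bit 9 = 0  t=1,i=6
  .#... -> .   bit 8 = 0  t=5,i=6
  ..### -> #   bit 7 = 1  t=0,i=1
  ..##. -> #   bit 6 = 1  t=0,i=11
  ..#.# -> #   bit 5 = 1  t=3,i=8
  ..#.. -> .   bit 4 = 0  t=6,i=13
  ...## -> #   bit 3 = 1  t=0,i=10
  ...#. -> .   bit 2 = 0  t=7,i=1
  ....# -> .   bit 1 = 0  t=7,i=0
  ..... -> #   bit 0 = 1  t=8,i=2
  bits 11100011100110110011010011101001 = 3818599657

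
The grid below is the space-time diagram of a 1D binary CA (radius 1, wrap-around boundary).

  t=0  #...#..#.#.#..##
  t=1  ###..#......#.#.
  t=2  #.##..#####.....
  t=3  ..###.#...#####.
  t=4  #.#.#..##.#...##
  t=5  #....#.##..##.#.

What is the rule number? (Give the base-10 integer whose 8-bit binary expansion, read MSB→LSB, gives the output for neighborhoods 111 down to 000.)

  nb ###: next=.  (t=0,i=15, bit7=0)
  nb ##.: next=#  (t=0,i=0, bit6=1)
  nb #.#: next=.  (t=0,i=8, bit5=0)
  nb #..: next=#  (t=0,i=1, bit4=1)
  nb .##: next=#  (t=0,i=14, bit3=1)
  nb .#.: next=.  (t=0,i=4, bit2=0)
  nb ..#: next=.  (t=0,i=3, bit1=0)
  nb ...: next=#  (t=0,i=2, bit0=1)
  bits 01011001 = 89

89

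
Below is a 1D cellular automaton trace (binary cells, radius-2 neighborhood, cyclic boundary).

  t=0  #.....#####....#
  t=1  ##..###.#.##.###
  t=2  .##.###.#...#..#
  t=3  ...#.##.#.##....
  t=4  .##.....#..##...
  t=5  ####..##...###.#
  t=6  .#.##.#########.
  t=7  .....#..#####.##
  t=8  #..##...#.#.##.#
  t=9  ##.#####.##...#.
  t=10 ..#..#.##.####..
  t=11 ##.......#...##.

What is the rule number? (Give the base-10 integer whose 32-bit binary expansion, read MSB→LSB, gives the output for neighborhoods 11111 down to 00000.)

  [31] ##### => #  t=0,i=8
  [30] ####. => .  t=0,i=9
  [29] ###.# => #  t=1,i=6
  [28] ###.. => #  t=0,i=10
  [27] ##.## => #  t=1,i=12
  [26] ##.#. => .  t=1,i=7
  [25] ##..# => #  t=1,i=2
  [24] ##... => #  t=0,i=1
  [23] #.### => .  t=1,i=13
  [22] #.##. => .  t=1,i=10
  [21] #.#.# => #  t=1,i=8
  [20] #.#.. => #  t=2,i=8
  [19] #..## => .  t=1,i=3
  [18] #..#. => .  t=2,i=14
  [17] #...# => #  t=2,i=10
  [16] #.... => .  t=0,i=2
  [15] .#### => .  t=0,i=7
  [14] .###. => #  t=1,i=5
  [13] .##.# => .  t=1,i=11
  [12] .##.. => #  t=0,i=0
  [11] .#.## => .  t=1,i=9
  [10] .#.#. => #  t=8,i=9
  [9] .#..# => .  t=2,i=13
  [8] .#... => .  t=2,i=9
  [7] ..### => #  t=0,i=6
  [6] ..##. => #  t=0,i=15
  [5] ..#.# => .  t=2,i=15
  [4] ..#.. => .  t=2,i=12
  [3] ...## => #  t=0,i=5
  [2] ...#. => #  t=2,i=11
  [1] ....# => #  t=0,i=4
  [0] ..... => .  t=0,i=3
  bits 10111011001100100101010011001110 = 3140637902

3140637902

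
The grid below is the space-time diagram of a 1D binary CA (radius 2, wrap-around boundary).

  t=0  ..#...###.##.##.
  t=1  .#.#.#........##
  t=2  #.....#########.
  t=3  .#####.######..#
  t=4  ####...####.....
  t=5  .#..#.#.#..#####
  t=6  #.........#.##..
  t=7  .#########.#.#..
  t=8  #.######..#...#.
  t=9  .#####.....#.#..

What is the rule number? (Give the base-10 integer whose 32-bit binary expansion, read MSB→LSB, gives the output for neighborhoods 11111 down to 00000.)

2240387407

  ##### -> #   bit 31 = 1  t=2,i=8
  ####. -> .   bit 30 = 0  t=2,i=13
  ###.# -> .   bit 29 = 0  t=0,i=8
  ###.. -> .   bit 28 = 0  t=3,i=12
  ##.## -> .   bit 27 = 0  t=0,i=9
  ##.#. -> #   bit 26 = 1  t=1,i=0
  ##..# -> .   bit 25 = 0  t=3,i=13
  ##... -> #   bit 24 = 1  t=0,i=15
  #.### -> #   bit 23 = 1  t=3,i=1
  #.##. -> .   bit 22 = 0  t=0,i=10
  #.#.# -> .   bit 21 = 0  t=1,i=1
  #.#.. -> .   bit 20 = 0  t=1,i=5
  #..## -> #   bit 19 = 1  t=5,i=10
  #..#. -> .   bit 18 = 0  t=3,i=14
  #...# -> .   bit 17 = 0  t=0,i=0
  #.... -> #   bit 16 = 1  t=1,i=7
  .#### -> #   bit 15 = 1  t=2,i=7
  .###. -> .   bit 14 = 0  t=0,i=7
  .##.# -> .   bit 13 = 0  t=0,i=11
  .##.. -> #   bit 12 = 1  t=0,i=14
  .#.## -> #   bit 11 = 1  t=3,i=0
  .#.#. -> .   bit 10 = 0  t=1,i=2
  .#..# -> .   bit 9 = 0  t=5,i=2
  .#... -> #   bit 8 = 1  t=0,i=3
  ..### -> .   bit 7 = 0  t=0,i=6
  ..##. -> #   bit 6 = 1  t=1,i=14
  ..#.# -> .   bit 5 = 0  t=3,i=15
  ..#.. -> .   bit 4 = 0  t=0,i=2
  ...## -> #   bit 3 = 1  t=0,i=5
  ...#. -> #   bit 2 = 1  t=0,i=1
  ....# -> #   bit 1 = 1  t=1,i=12
  ..... -> #   bit 0 = 1  t=1,i=8
  bits 10000101100010011001100101001111 = 2240387407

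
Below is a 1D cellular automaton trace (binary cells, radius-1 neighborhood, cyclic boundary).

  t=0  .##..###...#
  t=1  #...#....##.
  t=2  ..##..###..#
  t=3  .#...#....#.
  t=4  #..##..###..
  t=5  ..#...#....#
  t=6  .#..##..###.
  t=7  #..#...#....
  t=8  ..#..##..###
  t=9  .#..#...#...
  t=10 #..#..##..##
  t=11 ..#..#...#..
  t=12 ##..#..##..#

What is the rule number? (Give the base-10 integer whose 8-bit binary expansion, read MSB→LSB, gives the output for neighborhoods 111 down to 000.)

35

  ###|.  b7=0 t=0,i=6
  ##.|.  b6=0 t=0,i=2
  #.#|#  b5=1 t=0,i=0
  #..|.  b4=0 t=0,i=3
  .##|.  b3=0 t=0,i=1
  .#.|.  b2=0 t=0,i=11
  ..#|#  b1=1 t=0,i=4
  ...|#  b0=1 t=0,i=9
  bits 00100011 = 35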